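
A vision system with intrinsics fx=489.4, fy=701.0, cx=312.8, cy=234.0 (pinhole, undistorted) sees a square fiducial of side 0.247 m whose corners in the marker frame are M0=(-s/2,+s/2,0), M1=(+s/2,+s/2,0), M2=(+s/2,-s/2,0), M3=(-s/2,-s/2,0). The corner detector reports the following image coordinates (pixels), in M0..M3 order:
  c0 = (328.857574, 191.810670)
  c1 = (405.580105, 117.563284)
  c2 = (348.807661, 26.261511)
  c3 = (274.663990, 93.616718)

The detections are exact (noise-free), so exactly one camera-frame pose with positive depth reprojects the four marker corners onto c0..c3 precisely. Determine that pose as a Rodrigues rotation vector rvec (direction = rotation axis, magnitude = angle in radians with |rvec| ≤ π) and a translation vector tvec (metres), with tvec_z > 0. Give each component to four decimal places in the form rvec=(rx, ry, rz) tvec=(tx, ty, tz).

Intrinsics K: fx=489.4, fy=701.0, cx=312.8, cy=234.0
Marker side s = 0.247 m; corners in marker frame (Z=0):
  M0 = (-0.1235, +0.1235, 0)
  M1 = (+0.1235, +0.1235, 0)
  M2 = (+0.1235, -0.1235, 0)
  M3 = (-0.1235, -0.1235, 0)
Detected image corners:
  c0 = (328.857574, 191.810670) px
  c1 = (405.580105, 117.563284) px
  c2 = (348.807661, 26.261511) px
  c3 = (274.663990, 93.616718) px
Planar DLT: solve 8×8 A·h = b for H (H[2,2]=1):
  H  [+347.10820 +146.93168 +339.26675]
  H  [-273.01810 +358.79635 +105.43355]
  H  [+0.12330 -0.22910 +1.00000]
B = K⁻¹H; ‖b₁‖=0.773372, ‖b₂‖=0.773372; λ = 2/(‖b₁‖+‖b₂‖) = 1.293039, sign → tz>0 ⇒ λ=+1.293039
r₁ = λ·B[:,0] = (+0.81519,-0.55682,+0.15944); r₂ = λ·B[:,1] = (+0.57755,+0.76071,-0.29624)
r₃ = r₁×r₂ = (+0.04367,+0.33357,+0.94171); SVD([r₁ r₂ r₃]) → R = UVᵀ:
  R  [+0.81519 +0.57755 +0.04367]
  R  [-0.55682 +0.76071 +0.33357]
  R  [+0.15944 -0.29624 +0.94171]
t = (+0.06993, -0.23715, +1.29304) m
tr R = 2.517610; θ = arccos((tr R − 1)/2) = 0.709320 rad = 40.641°
axis k = ((R−Rᵀ)₃₂, (R−Rᵀ)₁₃, (R−Rᵀ)₂₁) / (2 sinθ) = (-0.483491, -0.088873, -0.870826)
rvec = θ·k = (-0.342950, -0.063039, -0.617694)

rvec=(-0.3429, -0.0630, -0.6177) tvec=(0.0699, -0.2371, 1.2930)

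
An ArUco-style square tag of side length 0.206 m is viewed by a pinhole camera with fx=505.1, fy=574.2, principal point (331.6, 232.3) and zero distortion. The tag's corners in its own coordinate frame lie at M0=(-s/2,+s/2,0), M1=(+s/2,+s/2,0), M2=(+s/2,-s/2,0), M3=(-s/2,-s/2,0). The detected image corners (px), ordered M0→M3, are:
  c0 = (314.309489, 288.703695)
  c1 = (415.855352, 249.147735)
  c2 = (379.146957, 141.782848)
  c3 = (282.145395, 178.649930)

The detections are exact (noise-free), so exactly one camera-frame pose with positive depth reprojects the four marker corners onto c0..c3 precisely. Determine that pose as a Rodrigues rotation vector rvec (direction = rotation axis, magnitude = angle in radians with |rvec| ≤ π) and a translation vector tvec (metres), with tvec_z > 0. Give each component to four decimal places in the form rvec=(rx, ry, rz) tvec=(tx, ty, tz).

rvec=(-0.2394, 0.0019, -0.3299) tvec=(0.0315, -0.0330, 0.9912)

Intrinsics K: fx=505.1, fy=574.2, cx=331.6, cy=232.3
Marker side s = 0.206 m; corners in marker frame (Z=0):
  M0 = (-0.1030, +0.1030, 0)
  M1 = (+0.1030, +0.1030, 0)
  M2 = (+0.1030, -0.1030, 0)
  M3 = (-0.1030, -0.1030, 0)
Detected image corners:
  c0 = (314.309489, 288.703695) px
  c1 = (415.855352, 249.147735) px
  c2 = (379.146957, 141.782848) px
  c3 = (282.145395, 178.649930) px
Planar DLT: solve 8×8 A·h = b for H (H[2,2]=1):
  H  [+494.65508 +85.39615 +347.63843]
  H  [-177.30920 +477.22607 +213.18076]
  H  [+0.03740 -0.23519 +1.00000]
B = K⁻¹H; ‖b₁‖=1.008913, ‖b₂‖=1.008913; λ = 2/(‖b₁‖+‖b₂‖) = 0.991166, sign → tz>0 ⇒ λ=+0.991166
r₁ = λ·B[:,0] = (+0.94633,-0.32106,+0.03707); r₂ = λ·B[:,1] = (+0.32061,+0.91808,-0.23311)
r₃ = r₁×r₂ = (+0.04081,+0.23248,+0.97174); SVD([r₁ r₂ r₃]) → R = UVᵀ:
  R  [+0.94633 +0.32061 +0.04081]
  R  [-0.32106 +0.91808 +0.23248]
  R  [+0.03707 -0.23311 +0.97174]
t = (+0.03147, -0.03300, +0.99117) m
tr R = 2.836155; θ = arccos((tr R − 1)/2) = 0.407593 rad = 23.353°
axis k = ((R−Rᵀ)₃₂, (R−Rᵀ)₁₃, (R−Rᵀ)₂₁) / (2 sinθ) = (-0.587273, +0.004711, -0.809375)
rvec = θ·k = (-0.239368, +0.001920, -0.329896)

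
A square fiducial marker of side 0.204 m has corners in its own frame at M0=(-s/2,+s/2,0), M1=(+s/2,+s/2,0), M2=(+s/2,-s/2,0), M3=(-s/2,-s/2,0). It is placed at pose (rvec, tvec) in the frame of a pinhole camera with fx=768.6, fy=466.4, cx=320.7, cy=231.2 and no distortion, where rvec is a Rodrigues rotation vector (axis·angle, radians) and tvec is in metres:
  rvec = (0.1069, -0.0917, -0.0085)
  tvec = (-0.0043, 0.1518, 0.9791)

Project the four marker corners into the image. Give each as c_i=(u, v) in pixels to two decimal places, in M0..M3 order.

Intrinsics K: fx=768.6, fy=466.4, cx=320.7, cy=231.2
Marker side s = 0.204 m; corners in marker frame (Z=0):
  M0 = (-0.1020, +0.1020, 0)
  M1 = (+0.1020, +0.1020, 0)
  M2 = (+0.1020, -0.1020, 0)
  M3 = (-0.1020, -0.1020, 0)
rvec = (0.1069, -0.0917, -0.0085), |rvec| = θ = 0.14110 rad = 8.084°
Rodrigues: sinθ=0.14063, 1−cosθ=0.00994; R = I + sinθ·[k]× + (1−cosθ)·[k]×²:
    [+0.99577 +0.00358 -0.09185]
    [-0.01337 +0.99426 -0.10616]
    [+0.09094 +0.10693 +0.99010]
t = (-0.0043, 0.1518, 0.9791) m
M0: Pc = R·M0+t = (-0.10550, +0.25458, +0.98073); u = 768.6·(-0.10550)/0.98073 + 320.7 = 238.0171, v = 466.4·(+0.25458)/0.98073 + 231.2 = 352.2679
M1: Pc = R·M1+t = (+0.09763, +0.25185, +0.99928); u = 768.6·(+0.09763)/0.99928 + 320.7 = 395.7947, v = 466.4·(+0.25185)/0.99928 + 231.2 = 348.7476
M2: Pc = R·M2+t = (+0.09690, +0.04902, +0.97747); u = 768.6·(+0.09690)/0.97747 + 320.7 = 396.8966, v = 466.4·(+0.04902)/0.97747 + 231.2 = 254.5910
M3: Pc = R·M3+t = (-0.10623, +0.05175, +0.95892); u = 768.6·(-0.10623)/0.95892 + 320.7 = 235.5509, v = 466.4·(+0.05175)/0.95892 + 231.2 = 256.3697

c0=(238.02, 352.27) c1=(395.79, 348.75) c2=(396.90, 254.59) c3=(235.55, 256.37)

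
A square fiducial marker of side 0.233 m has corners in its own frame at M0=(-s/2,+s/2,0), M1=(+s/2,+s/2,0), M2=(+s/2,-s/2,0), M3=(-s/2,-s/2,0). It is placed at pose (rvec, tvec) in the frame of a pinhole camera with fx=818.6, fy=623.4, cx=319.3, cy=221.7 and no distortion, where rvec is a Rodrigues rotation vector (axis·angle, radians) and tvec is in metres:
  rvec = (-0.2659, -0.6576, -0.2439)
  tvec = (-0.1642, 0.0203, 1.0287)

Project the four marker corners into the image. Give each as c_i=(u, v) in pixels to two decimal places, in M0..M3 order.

c0=(128.84, 318.70) c1=(289.44, 287.03) c2=(238.56, 163.28) c3=(76.67, 175.10)

Intrinsics K: fx=818.6, fy=623.4, cx=319.3, cy=221.7
Marker side s = 0.233 m; corners in marker frame (Z=0):
  M0 = (-0.1165, +0.1165, 0)
  M1 = (+0.1165, +0.1165, 0)
  M2 = (+0.1165, -0.1165, 0)
  M3 = (-0.1165, -0.1165, 0)
rvec = (-0.2659, -0.6576, -0.2439), |rvec| = θ = 0.75009 rad = 42.977°
Rodrigues: sinθ=0.68170, 1−cosθ=0.26837; R = I + sinθ·[k]× + (1−cosθ)·[k]×²:
    [+0.76536 +0.30507 -0.56671]
    [-0.13826 +0.93790 +0.31816]
    [+0.62858 -0.16515 +0.76001]
t = (-0.1642, 0.0203, 1.0287) m
M0: Pc = R·M0+t = (-0.21782, +0.14567, +0.93623); u = 818.6·(-0.21782)/0.93623 + 319.3 = 128.8444, v = 623.4·(+0.14567)/0.93623 + 221.7 = 318.6979
M1: Pc = R·M1+t = (-0.03950, +0.11346, +1.08269); u = 818.6·(-0.03950)/1.08269 + 319.3 = 289.4382, v = 623.4·(+0.11346)/1.08269 + 221.7 = 287.0279
M2: Pc = R·M2+t = (-0.11058, -0.10507, +1.12117); u = 818.6·(-0.11058)/1.12117 + 319.3 = 238.5647, v = 623.4·(-0.10507)/1.12117 + 221.7 = 163.2769
M3: Pc = R·M3+t = (-0.28890, -0.07286, +0.97471); u = 818.6·(-0.28890)/0.97471 + 319.3 = 76.6668, v = 623.4·(-0.07286)/0.97471 + 221.7 = 175.1018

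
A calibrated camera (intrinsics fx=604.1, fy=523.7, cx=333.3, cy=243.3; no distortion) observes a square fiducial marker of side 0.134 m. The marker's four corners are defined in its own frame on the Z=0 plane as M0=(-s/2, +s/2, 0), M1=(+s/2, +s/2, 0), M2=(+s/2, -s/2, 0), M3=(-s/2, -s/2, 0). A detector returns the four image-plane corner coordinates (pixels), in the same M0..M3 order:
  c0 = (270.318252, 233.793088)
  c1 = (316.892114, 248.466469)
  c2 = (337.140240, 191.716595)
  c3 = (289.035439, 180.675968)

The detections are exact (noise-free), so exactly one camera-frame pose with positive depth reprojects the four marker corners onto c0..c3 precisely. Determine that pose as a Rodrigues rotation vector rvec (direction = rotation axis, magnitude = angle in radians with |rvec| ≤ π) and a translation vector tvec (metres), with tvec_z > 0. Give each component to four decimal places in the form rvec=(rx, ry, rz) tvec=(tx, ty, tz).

Intrinsics K: fx=604.1, fy=523.7, cx=333.3, cy=243.3
Marker side s = 0.134 m; corners in marker frame (Z=0):
  M0 = (-0.0670, +0.0670, 0)
  M1 = (+0.0670, +0.0670, 0)
  M2 = (+0.0670, -0.0670, 0)
  M3 = (-0.0670, -0.0670, 0)
Detected image corners:
  c0 = (270.318252, 233.793088) px
  c1 = (316.892114, 248.466469) px
  c2 = (337.140240, 191.716595) px
  c3 = (289.035439, 180.675968) px
Planar DLT: solve 8×8 A·h = b for H (H[2,2]=1):
  H  [+201.08525 -134.62120 +302.52817]
  H  [-11.20898 +416.94774 +213.51114]
  H  [-0.50167 +0.03488 +1.00000]
B = K⁻¹H; ‖b₁‖=0.817406, ‖b₂‖=0.817406; λ = 2/(‖b₁‖+‖b₂‖) = 1.223382, sign → tz>0 ⇒ λ=+1.223382
r₁ = λ·B[:,0] = (+0.74584,+0.25894,-0.61373); r₂ = λ·B[:,1] = (-0.29617,+0.95418,+0.04267)
r₃ = r₁×r₂ = (+0.59666,+0.14994,+0.78836); SVD([r₁ r₂ r₃]) → R = UVᵀ:
  R  [+0.74584 -0.29617 +0.59666]
  R  [+0.25894 +0.95418 +0.14994]
  R  [-0.61373 +0.04267 +0.78836]
t = (-0.06232, -0.06959, +1.22338) m
tr R = 2.488381; θ = arccos((tr R − 1)/2) = 0.731474 rad = 41.910°
axis k = ((R−Rᵀ)₃₂, (R−Rᵀ)₁₃, (R−Rᵀ)₂₁) / (2 sinθ) = (-0.080301, +0.906031, +0.415522)
rvec = θ·k = (-0.058738, +0.662738, +0.303944)

rvec=(-0.0587, 0.6627, 0.3039) tvec=(-0.0623, -0.0696, 1.2234)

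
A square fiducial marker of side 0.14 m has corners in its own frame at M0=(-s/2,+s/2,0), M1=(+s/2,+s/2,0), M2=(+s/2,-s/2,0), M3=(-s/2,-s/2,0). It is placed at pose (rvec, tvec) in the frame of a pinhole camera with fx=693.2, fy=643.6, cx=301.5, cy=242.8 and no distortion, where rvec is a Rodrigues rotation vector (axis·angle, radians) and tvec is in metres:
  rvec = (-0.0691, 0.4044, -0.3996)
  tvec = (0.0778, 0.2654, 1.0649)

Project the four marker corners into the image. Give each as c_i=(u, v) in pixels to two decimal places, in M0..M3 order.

c0=(329.93, 455.55) c1=(410.84, 431.93) c2=(375.02, 349.28) c3=(297.28, 376.35)

Intrinsics K: fx=693.2, fy=643.6, cx=301.5, cy=242.8
Marker side s = 0.14 m; corners in marker frame (Z=0):
  M0 = (-0.0700, +0.0700, 0)
  M1 = (+0.0700, +0.0700, 0)
  M2 = (+0.0700, -0.0700, 0)
  M3 = (-0.0700, -0.0700, 0)
rvec = (-0.0691, 0.4044, -0.3996), |rvec| = θ = 0.57271 rad = 32.814°
Rodrigues: sinθ=0.54191, 1−cosθ=0.15956; R = I + sinθ·[k]× + (1−cosθ)·[k]×²:
    [+0.84276 +0.36452 +0.39609]
    [-0.39171 +0.92000 -0.01323]
    [-0.36922 -0.14400 +0.91812]
t = (0.0778, 0.2654, 1.0649) m
M0: Pc = R·M0+t = (+0.04432, +0.35722, +1.08067); u = 693.2·(+0.04432)/1.08067 + 301.5 = 329.9313, v = 643.6·(+0.35722)/1.08067 + 242.8 = 455.5450
M1: Pc = R·M1+t = (+0.16231, +0.30238, +1.02897); u = 693.2·(+0.16231)/1.02897 + 301.5 = 410.8446, v = 643.6·(+0.30238)/1.02897 + 242.8 = 431.9319
M2: Pc = R·M2+t = (+0.11128, +0.17358, +1.04913); u = 693.2·(+0.11128)/1.04913 + 301.5 = 375.0246, v = 643.6·(+0.17358)/1.04913 + 242.8 = 349.2846
M3: Pc = R·M3+t = (-0.00671, +0.22842, +1.10083); u = 693.2·(-0.00671)/1.10083 + 301.5 = 297.2751, v = 643.6·(+0.22842)/1.10083 + 242.8 = 376.3461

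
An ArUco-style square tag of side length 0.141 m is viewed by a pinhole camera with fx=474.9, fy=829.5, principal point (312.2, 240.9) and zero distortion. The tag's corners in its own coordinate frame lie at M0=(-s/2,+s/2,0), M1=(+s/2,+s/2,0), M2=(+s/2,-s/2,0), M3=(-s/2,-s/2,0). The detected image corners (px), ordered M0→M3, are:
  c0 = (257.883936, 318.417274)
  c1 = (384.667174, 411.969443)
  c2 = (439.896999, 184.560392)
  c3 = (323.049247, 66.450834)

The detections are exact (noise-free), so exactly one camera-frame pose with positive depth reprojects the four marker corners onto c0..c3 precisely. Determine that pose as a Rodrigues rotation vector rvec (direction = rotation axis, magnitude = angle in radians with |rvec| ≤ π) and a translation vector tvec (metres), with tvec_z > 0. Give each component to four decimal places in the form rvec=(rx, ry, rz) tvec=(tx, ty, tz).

rvec=(-0.0011, -0.3801, 0.4288) tvec=(0.0404, 0.0032, 0.4458)

Intrinsics K: fx=474.9, fy=829.5, cx=312.2, cy=240.9
Marker side s = 0.141 m; corners in marker frame (Z=0):
  M0 = (-0.0705, +0.0705, 0)
  M1 = (+0.0705, +0.0705, 0)
  M2 = (+0.0705, -0.0705, 0)
  M3 = (-0.0705, -0.0705, 0)
Detected image corners:
  c0 = (257.883936, 318.417274) px
  c1 = (384.667174, 411.969443) px
  c2 = (439.896999, 184.560392) px
  c3 = (323.049247, 66.450834) px
Planar DLT: solve 8×8 A·h = b for H (H[2,2]=1):
  H  [+1146.75198 -488.20559 +355.21805]
  H  [+949.46697 +1650.78178 +246.83537]
  H  [+0.80615 -0.18008 +1.00000]
B = K⁻¹H; ‖b₁‖=2.243038, ‖b₂‖=2.243038; λ = 2/(‖b₁‖+‖b₂‖) = 0.445824, sign → tz>0 ⇒ λ=+0.445824
r₁ = λ·B[:,0] = (+0.84027,+0.40593,+0.35940); r₂ = λ·B[:,1] = (-0.40554,+0.91055,-0.08028)
r₃ = r₁×r₂ = (-0.35984,-0.07829,+0.92972); SVD([r₁ r₂ r₃]) → R = UVᵀ:
  R  [+0.84027 -0.40554 -0.35984]
  R  [+0.40593 +0.91055 -0.07829]
  R  [+0.35940 -0.08028 +0.92972]
t = (+0.04038, +0.00319, +0.44582) m
tr R = 2.680541; θ = arccos((tr R − 1)/2) = 0.573014 rad = 32.831°
axis k = ((R−Rᵀ)₃₂, (R−Rᵀ)₁₃, (R−Rᵀ)₂₁) / (2 sinθ) = (-0.001838, -0.663300, +0.748351)
rvec = θ·k = (-0.001053, -0.380080, +0.428816)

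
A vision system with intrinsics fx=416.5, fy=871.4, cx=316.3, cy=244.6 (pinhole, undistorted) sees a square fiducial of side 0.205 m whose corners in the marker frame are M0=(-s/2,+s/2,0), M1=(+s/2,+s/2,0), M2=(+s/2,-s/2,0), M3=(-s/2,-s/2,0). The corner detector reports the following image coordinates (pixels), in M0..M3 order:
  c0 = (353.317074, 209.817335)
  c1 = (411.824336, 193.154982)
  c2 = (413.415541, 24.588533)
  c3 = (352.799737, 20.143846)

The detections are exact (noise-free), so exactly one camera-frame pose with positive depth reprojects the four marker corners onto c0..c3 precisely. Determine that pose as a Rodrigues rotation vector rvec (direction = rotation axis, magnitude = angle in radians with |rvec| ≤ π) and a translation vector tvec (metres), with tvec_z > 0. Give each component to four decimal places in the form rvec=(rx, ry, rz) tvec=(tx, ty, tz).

Intrinsics K: fx=416.5, fy=871.4, cx=316.3, cy=244.6
Marker side s = 0.205 m; corners in marker frame (Z=0):
  M0 = (-0.1025, +0.1025, 0)
  M1 = (+0.1025, +0.1025, 0)
  M2 = (+0.1025, -0.1025, 0)
  M3 = (-0.1025, -0.1025, 0)
Detected image corners:
  c0 = (353.317074, 209.817335) px
  c1 = (411.824336, 193.154982) px
  c2 = (413.415541, 24.588533) px
  c3 = (352.799737, 20.143846) px
Planar DLT: solve 8×8 A·h = b for H (H[2,2]=1):
  H  [+512.83576 +65.19115 +384.60744]
  H  [+34.27817 +890.60519 +113.37764]
  H  [+0.58088 +0.17792 +1.00000]
B = K⁻¹H; ‖b₁‖=0.988477, ‖b₂‖=0.988477; λ = 2/(‖b₁‖+‖b₂‖) = 1.011657, sign → tz>0 ⇒ λ=+1.011657
r₁ = λ·B[:,0] = (+0.79937,-0.12516,+0.58766); r₂ = λ·B[:,1] = (+0.02165,+0.98343,+0.18000)
r₃ = r₁×r₂ = (-0.60045,-0.13116,+0.78883); SVD([r₁ r₂ r₃]) → R = UVᵀ:
  R  [+0.79937 +0.02165 -0.60045]
  R  [-0.12516 +0.98343 -0.13116]
  R  [+0.58766 +0.18000 +0.78883]
t = (+0.16592, -0.15234, +1.01166) m
tr R = 2.571635; θ = arccos((tr R − 1)/2) = 0.666779 rad = 38.204°
axis k = ((R−Rᵀ)₃₂, (R−Rᵀ)₁₃, (R−Rᵀ)₂₁) / (2 sinθ) = (+0.251562, -0.960536, -0.118689)
rvec = θ·k = (+0.167737, -0.640466, -0.079140)

rvec=(0.1677, -0.6405, -0.0791) tvec=(0.1659, -0.1523, 1.0117)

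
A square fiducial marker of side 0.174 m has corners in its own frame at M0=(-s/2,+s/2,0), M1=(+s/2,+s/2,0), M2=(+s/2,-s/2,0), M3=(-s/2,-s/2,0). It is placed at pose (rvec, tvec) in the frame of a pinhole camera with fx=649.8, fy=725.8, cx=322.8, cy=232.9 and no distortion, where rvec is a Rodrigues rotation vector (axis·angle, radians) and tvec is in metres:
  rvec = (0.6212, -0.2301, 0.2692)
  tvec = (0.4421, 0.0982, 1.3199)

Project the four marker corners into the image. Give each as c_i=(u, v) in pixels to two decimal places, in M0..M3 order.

Intrinsics K: fx=649.8, fy=725.8, cx=322.8, cy=232.9
Marker side s = 0.174 m; corners in marker frame (Z=0):
  M0 = (-0.0870, +0.0870, 0)
  M1 = (+0.0870, +0.0870, 0)
  M2 = (+0.0870, -0.0870, 0)
  M3 = (-0.0870, -0.0870, 0)
rvec = (0.6212, -0.2301, 0.2692), |rvec| = θ = 0.71506 rad = 40.970°
Rodrigues: sinθ=0.65566, 1−cosθ=0.24494; R = I + sinθ·[k]× + (1−cosθ)·[k]×²:
    [+0.93992 -0.31531 -0.13088]
    [+0.17836 +0.78042 -0.59927]
    [+0.29110 +0.53993 +0.78977]
t = (0.4421, 0.0982, 1.3199) m
M0: Pc = R·M0+t = (+0.33289, +0.15058, +1.34155); u = 649.8·(+0.33289)/1.34155 + 322.8 = 484.0428, v = 725.8·(+0.15058)/1.34155 + 232.9 = 314.3658
M1: Pc = R·M1+t = (+0.49644, +0.18161, +1.39220); u = 649.8·(+0.49644)/1.39220 + 322.8 = 554.5105, v = 725.8·(+0.18161)/1.39220 + 232.9 = 327.5816
M2: Pc = R·M2+t = (+0.55131, +0.04582, +1.29825); u = 649.8·(+0.55131)/1.29825 + 322.8 = 598.7389, v = 725.8·(+0.04582)/1.29825 + 232.9 = 258.5167
M3: Pc = R·M3+t = (+0.38776, +0.01479, +1.24760); u = 649.8·(+0.38776)/1.24760 + 322.8 = 524.7604, v = 725.8·(+0.01479)/1.24760 + 232.9 = 241.5017

c0=(484.04, 314.37) c1=(554.51, 327.58) c2=(598.74, 258.52) c3=(524.76, 241.50)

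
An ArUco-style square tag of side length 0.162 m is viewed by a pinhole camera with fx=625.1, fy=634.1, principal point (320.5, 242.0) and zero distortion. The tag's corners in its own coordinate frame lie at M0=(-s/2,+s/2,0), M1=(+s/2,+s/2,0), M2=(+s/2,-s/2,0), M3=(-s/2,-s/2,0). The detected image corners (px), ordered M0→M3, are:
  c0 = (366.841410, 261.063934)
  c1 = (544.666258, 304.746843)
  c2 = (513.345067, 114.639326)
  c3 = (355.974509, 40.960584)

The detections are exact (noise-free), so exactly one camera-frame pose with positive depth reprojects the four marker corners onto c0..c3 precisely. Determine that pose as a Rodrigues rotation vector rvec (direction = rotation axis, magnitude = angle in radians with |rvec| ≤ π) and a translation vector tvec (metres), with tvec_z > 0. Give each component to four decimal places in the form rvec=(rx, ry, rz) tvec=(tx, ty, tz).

Intrinsics K: fx=625.1, fy=634.1, cx=320.5, cy=242.0
Marker side s = 0.162 m; corners in marker frame (Z=0):
  M0 = (-0.0810, +0.0810, 0)
  M1 = (+0.0810, +0.0810, 0)
  M2 = (+0.0810, -0.0810, 0)
  M3 = (-0.0810, -0.0810, 0)
Detected image corners:
  c0 = (366.841410, 261.063934) px
  c1 = (544.666258, 304.746843) px
  c2 = (513.345067, 114.639326) px
  c3 = (355.974509, 40.960584) px
Planar DLT: solve 8×8 A·h = b for H (H[2,2]=1):
  H  [+1546.42204 -264.26102 +452.31263]
  H  [+578.19181 +1095.18086 +175.63883]
  H  [+1.16006 -0.89936 +1.00000]
B = K⁻¹H; ‖b₁‖=2.257609, ‖b₂‖=2.257609; λ = 2/(‖b₁‖+‖b₂‖) = 0.442947, sign → tz>0 ⇒ λ=+0.442947
r₁ = λ·B[:,0] = (+0.83234,+0.20779,+0.51385); r₂ = λ·B[:,1] = (+0.01700,+0.91707,-0.39837)
r₃ = r₁×r₂ = (-0.55401,+0.34031,+0.75978); SVD([r₁ r₂ r₃]) → R = UVᵀ:
  R  [+0.83234 +0.01700 -0.55401]
  R  [+0.20779 +0.91707 +0.34031]
  R  [+0.51385 -0.39837 +0.75978]
t = (+0.09340, -0.04636, +0.44295) m
tr R = 2.509185; θ = arccos((tr R − 1)/2) = 0.715764 rad = 41.010°
axis k = ((R−Rᵀ)₃₂, (R−Rᵀ)₁₃, (R−Rᵀ)₂₁) / (2 sinθ) = (-0.562854, -0.813671, +0.145377)
rvec = θ·k = (-0.402871, -0.582396, +0.104055)

rvec=(-0.4029, -0.5824, 0.1041) tvec=(0.0934, -0.0464, 0.4429)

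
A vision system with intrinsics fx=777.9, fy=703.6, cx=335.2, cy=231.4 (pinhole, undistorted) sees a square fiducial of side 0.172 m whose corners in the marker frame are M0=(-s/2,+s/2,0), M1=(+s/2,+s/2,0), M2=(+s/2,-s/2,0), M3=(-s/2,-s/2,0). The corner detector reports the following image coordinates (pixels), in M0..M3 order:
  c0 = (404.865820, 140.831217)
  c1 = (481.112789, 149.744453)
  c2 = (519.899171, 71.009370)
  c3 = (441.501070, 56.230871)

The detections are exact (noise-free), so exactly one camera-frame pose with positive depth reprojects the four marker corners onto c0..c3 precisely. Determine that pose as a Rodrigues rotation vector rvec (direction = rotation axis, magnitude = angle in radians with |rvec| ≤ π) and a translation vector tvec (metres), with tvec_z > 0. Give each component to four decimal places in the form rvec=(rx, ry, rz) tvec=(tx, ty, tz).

Intrinsics K: fx=777.9, fy=703.6, cx=335.2, cy=231.4
Marker side s = 0.172 m; corners in marker frame (Z=0):
  M0 = (-0.0860, +0.0860, 0)
  M1 = (+0.0860, +0.0860, 0)
  M2 = (+0.0860, -0.0860, 0)
  M3 = (-0.0860, -0.0860, 0)
Detected image corners:
  c0 = (404.865820, 140.831217) px
  c1 = (481.112789, 149.744453) px
  c2 = (519.899171, 71.009370) px
  c3 = (441.501070, 56.230871) px
Planar DLT: solve 8×8 A·h = b for H (H[2,2]=1):
  H  [+619.34912 -61.84343 +462.51508]
  H  [+106.81547 +509.91729 +105.83982]
  H  [+0.36805 +0.34125 +1.00000]
B = K⁻¹H; ‖b₁‖=0.736834, ‖b₂‖=0.736834; λ = 2/(‖b₁‖+‖b₂‖) = 1.357157, sign → tz>0 ⇒ λ=+1.357157
r₁ = λ·B[:,0] = (+0.86530,+0.04176,+0.49950); r₂ = λ·B[:,1] = (-0.30746,+0.83125,+0.46313)
r₃ = r₁×r₂ = (-0.39588,-0.55432,+0.73213); SVD([r₁ r₂ r₃]) → R = UVᵀ:
  R  [+0.86530 -0.30746 -0.39588]
  R  [+0.04176 +0.83125 -0.55432]
  R  [+0.49950 +0.46313 +0.73213]
t = (+0.22212, -0.24219, +1.35716) m
tr R = 2.428684; θ = arccos((tr R − 1)/2) = 0.775113 rad = 44.411°
axis k = ((R−Rᵀ)₃₂, (R−Rᵀ)₁₃, (R−Rᵀ)₂₁) / (2 sinθ) = (+0.726960, -0.639744, +0.249511)
rvec = θ·k = (+0.563476, -0.495874, +0.193399)

rvec=(0.5635, -0.4959, 0.1934) tvec=(0.2221, -0.2422, 1.3572)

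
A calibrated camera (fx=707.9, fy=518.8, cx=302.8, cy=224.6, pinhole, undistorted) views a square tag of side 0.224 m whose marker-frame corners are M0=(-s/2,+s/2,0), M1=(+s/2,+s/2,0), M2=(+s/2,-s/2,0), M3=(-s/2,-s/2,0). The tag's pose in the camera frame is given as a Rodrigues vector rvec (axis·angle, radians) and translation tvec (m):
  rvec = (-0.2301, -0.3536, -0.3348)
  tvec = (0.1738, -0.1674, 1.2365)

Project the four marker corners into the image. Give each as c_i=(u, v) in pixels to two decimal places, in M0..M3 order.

Intrinsics K: fx=707.9, fy=518.8, cx=302.8, cy=224.6
Marker side s = 0.224 m; corners in marker frame (Z=0):
  M0 = (-0.1120, +0.1120, 0)
  M1 = (+0.1120, +0.1120, 0)
  M2 = (+0.1120, -0.1120, 0)
  M3 = (-0.1120, -0.1120, 0)
rvec = (-0.2301, -0.3536, -0.3348), |rvec| = θ = 0.53858 rad = 30.858°
Rodrigues: sinθ=0.51292, 1−cosθ=0.14156; R = I + sinθ·[k]× + (1−cosθ)·[k]×²:
    [+0.88428 +0.35855 -0.29915]
    [-0.27914 +0.91946 +0.27691]
    [+0.37435 -0.16136 +0.91314]
t = (0.1738, -0.1674, 1.2365) m
M0: Pc = R·M0+t = (+0.11492, -0.03316, +1.17650); u = 707.9·(+0.11492)/1.17650 + 302.8 = 371.9468, v = 518.8·(-0.03316)/1.17650 + 224.6 = 209.9787
M1: Pc = R·M1+t = (+0.31300, -0.09568, +1.26035); u = 707.9·(+0.31300)/1.26035 + 302.8 = 478.6003, v = 518.8·(-0.09568)/1.26035 + 224.6 = 185.2134
M2: Pc = R·M2+t = (+0.23268, -0.30164, +1.29650); u = 707.9·(+0.23268)/1.29650 + 302.8 = 429.8458, v = 518.8·(-0.30164)/1.29650 + 224.6 = 103.8963
M3: Pc = R·M3+t = (+0.03460, -0.23912, +1.21265); u = 707.9·(+0.03460)/1.21265 + 302.8 = 323.0000, v = 518.8·(-0.23912)/1.21265 + 224.6 = 122.3004

c0=(371.95, 209.98) c1=(478.60, 185.21) c2=(429.85, 103.90) c3=(323.00, 122.30)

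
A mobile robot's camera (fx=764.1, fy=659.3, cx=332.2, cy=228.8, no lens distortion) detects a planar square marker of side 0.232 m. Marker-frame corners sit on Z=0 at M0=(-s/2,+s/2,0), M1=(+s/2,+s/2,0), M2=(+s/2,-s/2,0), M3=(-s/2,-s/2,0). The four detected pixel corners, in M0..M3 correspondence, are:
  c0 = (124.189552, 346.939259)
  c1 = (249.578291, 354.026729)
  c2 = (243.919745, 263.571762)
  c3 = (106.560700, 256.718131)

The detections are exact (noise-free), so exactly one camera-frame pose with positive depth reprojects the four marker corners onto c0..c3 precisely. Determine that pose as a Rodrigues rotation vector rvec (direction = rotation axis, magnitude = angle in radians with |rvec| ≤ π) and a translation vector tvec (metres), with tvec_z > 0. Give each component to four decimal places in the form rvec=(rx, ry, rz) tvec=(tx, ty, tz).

Intrinsics K: fx=764.1, fy=659.3, cx=332.2, cy=228.8
Marker side s = 0.232 m; corners in marker frame (Z=0):
  M0 = (-0.1160, +0.1160, 0)
  M1 = (+0.1160, +0.1160, 0)
  M2 = (+0.1160, -0.1160, 0)
  M3 = (-0.1160, -0.1160, 0)
Detected image corners:
  c0 = (124.189552, 346.939259) px
  c1 = (249.578291, 354.026729) px
  c2 = (243.919745, 263.571762) px
  c3 = (106.560700, 256.718131) px
Planar DLT: solve 8×8 A·h = b for H (H[2,2]=1):
  H  [+557.52157 +122.09405 +181.01170]
  H  [+17.32268 +510.42523 +307.37430]
  H  [-0.04175 +0.39644 +1.00000]
B = K⁻¹H; ‖b₁‖=0.750068, ‖b₂‖=0.750068; λ = 2/(‖b₁‖+‖b₂‖) = 1.333213, sign → tz>0 ⇒ λ=+1.333213
r₁ = λ·B[:,0] = (+0.99697,+0.05434,-0.05566); r₂ = λ·B[:,1] = (-0.01676,+0.84874,+0.52854)
r₃ = r₁×r₂ = (+0.07596,-0.52601,+0.84708); SVD([r₁ r₂ r₃]) → R = UVᵀ:
  R  [+0.99697 -0.01676 +0.07596]
  R  [+0.05434 +0.84874 -0.52601]
  R  [-0.05566 +0.52854 +0.84708]
t = (-0.26380, +0.15889, +1.33321) m
tr R = 2.692791; θ = arccos((tr R − 1)/2) = 0.561616 rad = 32.178°
axis k = ((R−Rᵀ)₃₂, (R−Rᵀ)₁₃, (R−Rᵀ)₂₁) / (2 sinθ) = (+0.990087, +0.123574, +0.066756)
rvec = θ·k = (+0.556049, +0.069401, +0.037491)

rvec=(0.5560, 0.0694, 0.0375) tvec=(-0.2638, 0.1589, 1.3332)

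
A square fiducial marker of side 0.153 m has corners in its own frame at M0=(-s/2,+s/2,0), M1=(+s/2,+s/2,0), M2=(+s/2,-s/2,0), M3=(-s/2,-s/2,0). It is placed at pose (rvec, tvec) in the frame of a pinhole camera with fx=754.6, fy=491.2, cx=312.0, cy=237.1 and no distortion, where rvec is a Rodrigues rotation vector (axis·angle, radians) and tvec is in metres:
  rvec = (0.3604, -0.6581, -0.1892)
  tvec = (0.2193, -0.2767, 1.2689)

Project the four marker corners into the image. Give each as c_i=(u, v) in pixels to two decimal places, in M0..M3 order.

Intrinsics K: fx=754.6, fy=491.2, cx=312.0, cy=237.1
Marker side s = 0.153 m; corners in marker frame (Z=0):
  M0 = (-0.0765, +0.0765, 0)
  M1 = (+0.0765, +0.0765, 0)
  M2 = (+0.0765, -0.0765, 0)
  M3 = (-0.0765, -0.0765, 0)
rvec = (0.3604, -0.6581, -0.1892), |rvec| = θ = 0.77381 rad = 44.336°
Rodrigues: sinθ=0.69886, 1−cosθ=0.28475; R = I + sinθ·[k]× + (1−cosθ)·[k]×²:
    [+0.77702 +0.05809 -0.62679]
    [-0.28366 +0.92121 -0.26628]
    [+0.56194 +0.38471 +0.73228]
t = (0.2193, -0.2767, 1.2689) m
M0: Pc = R·M0+t = (+0.16430, -0.18453, +1.25534); u = 754.6·(+0.16430)/1.25534 + 312.0 = 410.7635, v = 491.2·(-0.18453)/1.25534 + 237.1 = 164.8968
M1: Pc = R·M1+t = (+0.28319, -0.22793, +1.34132); u = 754.6·(+0.28319)/1.34132 + 312.0 = 471.3149, v = 491.2·(-0.22793)/1.34132 + 237.1 = 153.6313
M2: Pc = R·M2+t = (+0.27430, -0.36887, +1.28246); u = 754.6·(+0.27430)/1.28246 + 312.0 = 473.3976, v = 491.2·(-0.36887)/1.28246 + 237.1 = 95.8163
M3: Pc = R·M3+t = (+0.15541, -0.32547, +1.19648); u = 754.6·(+0.15541)/1.19648 + 312.0 = 410.0170, v = 491.2·(-0.32547)/1.19648 + 237.1 = 103.4816

c0=(410.76, 164.90) c1=(471.31, 153.63) c2=(473.40, 95.82) c3=(410.02, 103.48)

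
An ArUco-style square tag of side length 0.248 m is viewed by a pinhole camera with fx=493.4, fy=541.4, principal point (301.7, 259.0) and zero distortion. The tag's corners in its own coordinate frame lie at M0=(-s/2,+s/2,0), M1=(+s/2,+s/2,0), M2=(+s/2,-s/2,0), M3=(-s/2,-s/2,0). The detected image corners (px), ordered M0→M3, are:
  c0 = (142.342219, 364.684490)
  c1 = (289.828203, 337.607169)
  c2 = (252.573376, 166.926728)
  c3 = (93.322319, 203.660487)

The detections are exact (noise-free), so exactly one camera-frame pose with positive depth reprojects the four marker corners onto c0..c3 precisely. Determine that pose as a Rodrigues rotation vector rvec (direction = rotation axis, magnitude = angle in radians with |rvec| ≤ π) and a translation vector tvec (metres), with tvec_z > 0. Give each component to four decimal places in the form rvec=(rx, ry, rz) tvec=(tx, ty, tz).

rvec=(0.2859, 0.1000, -0.1995) tvec=(-0.1656, 0.0185, 0.7576)

Intrinsics K: fx=493.4, fy=541.4, cx=301.7, cy=259.0
Marker side s = 0.248 m; corners in marker frame (Z=0):
  M0 = (-0.1240, +0.1240, 0)
  M1 = (+0.1240, +0.1240, 0)
  M2 = (+0.1240, -0.1240, 0)
  M3 = (-0.1240, -0.1240, 0)
Detected image corners:
  c0 = (142.342219, 364.684490) px
  c1 = (289.828203, 337.607169) px
  c2 = (252.573376, 166.926728) px
  c3 = (93.322319, 203.660487) px
Planar DLT: solve 8×8 A·h = b for H (H[2,2]=1):
  H  [+585.03195 +243.69445 +193.88785]
  H  [-172.38850 +763.86660 +272.21019]
  H  [-0.16627 +0.35609 +1.00000]
B = K⁻¹H; ‖b₁‖=1.319872, ‖b₂‖=1.319872; λ = 2/(‖b₁‖+‖b₂‖) = 0.757649, sign → tz>0 ⇒ λ=+0.757649
r₁ = λ·B[:,0] = (+0.97539,-0.18098,-0.12597); r₂ = λ·B[:,1] = (+0.20924,+0.93991,+0.26979)
r₃ = r₁×r₂ = (+0.06958,-0.28951,+0.95464); SVD([r₁ r₂ r₃]) → R = UVᵀ:
  R  [+0.97539 +0.20924 +0.06958]
  R  [-0.18098 +0.93991 -0.28951]
  R  [-0.12597 +0.26979 +0.95464]
t = (-0.16555, +0.01849, +0.75765) m
tr R = 2.869940; θ = arccos((tr R − 1)/2) = 0.362621 rad = 20.777°
axis k = ((R−Rᵀ)₃₂, (R−Rᵀ)₁₃, (R−Rᵀ)₂₁) / (2 sinθ) = (+0.788345, +0.275638, -0.550033)
rvec = θ·k = (+0.285871, +0.099952, -0.199454)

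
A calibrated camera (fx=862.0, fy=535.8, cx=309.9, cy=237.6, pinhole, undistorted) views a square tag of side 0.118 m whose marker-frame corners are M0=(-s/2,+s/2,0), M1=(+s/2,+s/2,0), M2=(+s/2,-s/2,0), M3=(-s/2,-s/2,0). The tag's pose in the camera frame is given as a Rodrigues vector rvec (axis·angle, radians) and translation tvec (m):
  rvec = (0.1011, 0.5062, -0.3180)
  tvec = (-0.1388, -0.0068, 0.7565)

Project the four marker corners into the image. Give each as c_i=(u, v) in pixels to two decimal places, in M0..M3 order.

Intrinsics K: fx=862.0, fy=535.8, cx=309.9, cy=237.6
Marker side s = 0.118 m; corners in marker frame (Z=0):
  M0 = (-0.0590, +0.0590, 0)
  M1 = (+0.0590, +0.0590, 0)
  M2 = (+0.0590, -0.0590, 0)
  M3 = (-0.0590, -0.0590, 0)
rvec = (0.1011, 0.5062, -0.3180), |rvec| = θ = 0.60629 rad = 34.738°
Rodrigues: sinθ=0.56982, 1−cosθ=0.17823; R = I + sinθ·[k]× + (1−cosθ)·[k]×²:
    [+0.82673 +0.32369 +0.46016]
    [-0.27406 +0.94601 -0.17307]
    [-0.49134 +0.01697 +0.87080]
t = (-0.1388, -0.0068, 0.7565) m
M0: Pc = R·M0+t = (-0.16848, +0.06518, +0.78649); u = 862.0·(-0.16848)/0.78649 + 309.9 = 125.2453, v = 535.8·(+0.06518)/0.78649 + 237.6 = 282.0070
M1: Pc = R·M1+t = (-0.07093, +0.03285, +0.72851); u = 862.0·(-0.07093)/0.72851 + 309.9 = 225.9784, v = 535.8·(+0.03285)/0.72851 + 237.6 = 261.7567
M2: Pc = R·M2+t = (-0.10912, -0.07878, +0.72651); u = 862.0·(-0.10912)/0.72651 + 309.9 = 180.4288, v = 535.8·(-0.07878)/0.72651 + 237.6 = 179.4968
M3: Pc = R·M3+t = (-0.20667, -0.04645, +0.78449); u = 862.0·(-0.20667)/0.78449 + 309.9 = 82.8050, v = 535.8·(-0.04645)/0.78449 + 237.6 = 205.8782

c0=(125.25, 282.01) c1=(225.98, 261.76) c2=(180.43, 179.50) c3=(82.81, 205.88)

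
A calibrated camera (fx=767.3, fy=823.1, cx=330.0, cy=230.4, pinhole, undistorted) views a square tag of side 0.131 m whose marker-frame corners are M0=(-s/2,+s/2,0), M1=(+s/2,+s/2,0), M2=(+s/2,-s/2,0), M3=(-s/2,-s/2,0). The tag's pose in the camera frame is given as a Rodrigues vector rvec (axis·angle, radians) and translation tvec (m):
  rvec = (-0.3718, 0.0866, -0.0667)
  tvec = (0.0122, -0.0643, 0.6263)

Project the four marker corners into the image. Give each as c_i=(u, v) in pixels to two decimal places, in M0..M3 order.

Intrinsics K: fx=767.3, fy=823.1, cx=330.0, cy=230.4
Marker side s = 0.131 m; corners in marker frame (Z=0):
  M0 = (-0.0655, +0.0655, 0)
  M1 = (+0.0655, +0.0655, 0)
  M2 = (+0.0655, -0.0655, 0)
  M3 = (-0.0655, -0.0655, 0)
rvec = (-0.3718, 0.0866, -0.0667), |rvec| = θ = 0.38754 rad = 22.204°
Rodrigues: sinθ=0.37791, 1−cosθ=0.07416; R = I + sinθ·[k]× + (1−cosθ)·[k]×²:
    [+0.99410 +0.04914 +0.09669]
    [-0.08094 +0.92955 +0.35971]
    [-0.07220 -0.36542 +0.92804]
t = (0.0122, -0.0643, 0.6263) m
M0: Pc = R·M0+t = (-0.04969, +0.00189, +0.60709); u = 767.3·(-0.04969)/0.60709 + 330.0 = 267.1916, v = 823.1·(+0.00189)/0.60709 + 230.4 = 232.9583
M1: Pc = R·M1+t = (+0.08053, -0.00872, +0.59764); u = 767.3·(+0.08053)/0.59764 + 330.0 = 433.3951, v = 823.1·(-0.00872)/0.59764 + 230.4 = 218.3953
M2: Pc = R·M2+t = (+0.07409, -0.13049, +0.64551); u = 767.3·(+0.07409)/0.64551 + 330.0 = 418.0748, v = 823.1·(-0.13049)/0.64551 + 230.4 = 64.0128
M3: Pc = R·M3+t = (-0.05613, -0.11988, +0.65496); u = 767.3·(-0.05613)/0.65496 + 330.0 = 264.2399, v = 823.1·(-0.11988)/0.65496 + 230.4 = 79.7410

c0=(267.19, 232.96) c1=(433.40, 218.40) c2=(418.07, 64.01) c3=(264.24, 79.74)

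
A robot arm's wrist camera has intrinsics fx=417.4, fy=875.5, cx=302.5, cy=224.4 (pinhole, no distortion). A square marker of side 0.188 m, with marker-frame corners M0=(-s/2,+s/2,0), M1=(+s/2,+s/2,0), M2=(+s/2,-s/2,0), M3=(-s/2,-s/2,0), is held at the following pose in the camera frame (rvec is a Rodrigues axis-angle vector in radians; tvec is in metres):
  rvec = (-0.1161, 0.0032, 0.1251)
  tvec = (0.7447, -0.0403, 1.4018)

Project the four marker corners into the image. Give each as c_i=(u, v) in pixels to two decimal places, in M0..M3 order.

c0=(494.33, 249.97) c1=(550.62, 264.72) c2=(553.73, 149.20) c3=(498.31, 134.83)

Intrinsics K: fx=417.4, fy=875.5, cx=302.5, cy=224.4
Marker side s = 0.188 m; corners in marker frame (Z=0):
  M0 = (-0.0940, +0.0940, 0)
  M1 = (+0.0940, +0.0940, 0)
  M2 = (+0.0940, -0.0940, 0)
  M3 = (-0.0940, -0.0940, 0)
rvec = (-0.1161, 0.0032, 0.1251), |rvec| = θ = 0.17070 rad = 9.781°
Rodrigues: sinθ=0.16988, 1−cosθ=0.01453; R = I + sinθ·[k]× + (1−cosθ)·[k]×²:
    [+0.99219 -0.12468 -0.00406]
    [+0.12431 +0.98547 +0.11574]
    [-0.01043 -0.11534 +0.99327]
t = (0.7447, -0.0403, 1.4018) m
M0: Pc = R·M0+t = (+0.63971, +0.04065, +1.39194); u = 417.4·(+0.63971)/1.39194 + 302.5 = 494.3309, v = 875.5·(+0.04065)/1.39194 + 224.4 = 249.9675
M1: Pc = R·M1+t = (+0.82625, +0.06402, +1.38998); u = 417.4·(+0.82625)/1.38998 + 302.5 = 550.6155, v = 875.5·(+0.06402)/1.38998 + 224.4 = 264.7235
M2: Pc = R·M2+t = (+0.84969, -0.12125, +1.41166); u = 417.4·(+0.84969)/1.41166 + 302.5 = 553.7350, v = 875.5·(-0.12125)/1.41166 + 224.4 = 149.2023
M3: Pc = R·M3+t = (+0.66315, -0.14462, +1.41362); u = 417.4·(+0.66315)/1.41362 + 302.5 = 498.3094, v = 875.5·(-0.14462)/1.41362 + 224.4 = 134.8328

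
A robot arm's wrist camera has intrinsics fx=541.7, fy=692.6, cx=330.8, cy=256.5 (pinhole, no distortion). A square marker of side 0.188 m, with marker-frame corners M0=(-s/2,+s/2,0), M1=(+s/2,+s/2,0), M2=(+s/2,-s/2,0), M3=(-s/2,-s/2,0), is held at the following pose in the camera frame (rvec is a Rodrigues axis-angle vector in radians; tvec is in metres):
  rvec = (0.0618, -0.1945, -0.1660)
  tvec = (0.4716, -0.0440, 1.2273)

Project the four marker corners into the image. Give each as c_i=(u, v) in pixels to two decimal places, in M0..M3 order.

Intrinsics K: fx=541.7, fy=692.6, cx=330.8, cy=256.5
Marker side s = 0.188 m; corners in marker frame (Z=0):
  M0 = (-0.0940, +0.0940, 0)
  M1 = (+0.0940, +0.0940, 0)
  M2 = (+0.0940, -0.0940, 0)
  M3 = (-0.0940, -0.0940, 0)
rvec = (0.0618, -0.1945, -0.1660), |rvec| = θ = 0.26307 rad = 15.073°
Rodrigues: sinθ=0.26005, 1−cosθ=0.03440; R = I + sinθ·[k]× + (1−cosθ)·[k]×²:
    [+0.96749 +0.15812 -0.19736]
    [-0.17007 +0.98440 -0.04504]
    [+0.18716 +0.07714 +0.97930]
t = (0.4716, -0.0440, 1.2273) m
M0: Pc = R·M0+t = (+0.39552, +0.06452, +1.21696); u = 541.7·(+0.39552)/1.21696 + 330.8 = 506.8557, v = 692.6·(+0.06452)/1.21696 + 256.5 = 293.2200
M1: Pc = R·M1+t = (+0.57741, +0.03255, +1.25214); u = 541.7·(+0.57741)/1.25214 + 330.8 = 580.5967, v = 692.6·(+0.03255)/1.25214 + 256.5 = 274.5030
M2: Pc = R·M2+t = (+0.54768, -0.15252, +1.23764); u = 541.7·(+0.54768)/1.23764 + 330.8 = 570.5131, v = 692.6·(-0.15252)/1.23764 + 256.5 = 171.1478
M3: Pc = R·M3+t = (+0.36579, -0.12055, +1.20246); u = 541.7·(+0.36579)/1.20246 + 330.8 = 495.5877, v = 692.6·(-0.12055)/1.20246 + 256.5 = 187.0661

c0=(506.86, 293.22) c1=(580.60, 274.50) c2=(570.51, 171.15) c3=(495.59, 187.07)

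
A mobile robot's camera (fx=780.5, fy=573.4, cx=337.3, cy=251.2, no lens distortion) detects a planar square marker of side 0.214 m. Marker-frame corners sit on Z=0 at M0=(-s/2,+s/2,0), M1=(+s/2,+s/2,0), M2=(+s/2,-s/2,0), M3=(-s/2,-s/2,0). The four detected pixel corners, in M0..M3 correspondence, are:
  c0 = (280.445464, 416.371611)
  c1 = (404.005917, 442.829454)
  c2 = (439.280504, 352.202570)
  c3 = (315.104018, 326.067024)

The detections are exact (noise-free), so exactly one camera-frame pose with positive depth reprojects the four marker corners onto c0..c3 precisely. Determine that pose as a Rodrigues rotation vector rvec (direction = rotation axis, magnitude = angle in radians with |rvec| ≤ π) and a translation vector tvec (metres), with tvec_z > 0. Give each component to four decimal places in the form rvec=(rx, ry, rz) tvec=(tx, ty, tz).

Intrinsics K: fx=780.5, fy=573.4, cx=337.3, cy=251.2
Marker side s = 0.214 m; corners in marker frame (Z=0):
  M0 = (-0.1070, +0.1070, 0)
  M1 = (+0.1070, +0.1070, 0)
  M2 = (+0.1070, -0.1070, 0)
  M3 = (-0.1070, -0.1070, 0)
Detected image corners:
  c0 = (280.445464, 416.371611) px
  c1 = (404.005917, 442.829454) px
  c2 = (439.280504, 352.202570) px
  c3 = (315.104018, 326.067024) px
Planar DLT: solve 8×8 A·h = b for H (H[2,2]=1):
  H  [+571.04204 -157.22854 +359.53359]
  H  [+114.56985 +429.32117 +384.42016]
  H  [-0.02163 +0.01713 +1.00000]
B = K⁻¹H; ‖b₁‖=0.770275, ‖b₂‖=0.770275; λ = 2/(‖b₁‖+‖b₂‖) = 1.298238, sign → tz>0 ⇒ λ=+1.298238
r₁ = λ·B[:,0] = (+0.96197,+0.27170,-0.02808); r₂ = λ·B[:,1] = (-0.27114,+0.96228,+0.02224)
r₃ = r₁×r₂ = (+0.03306,-0.01379,+0.99936); SVD([r₁ r₂ r₃]) → R = UVᵀ:
  R  [+0.96197 -0.27114 +0.03306]
  R  [+0.27170 +0.96228 -0.01379]
  R  [-0.02808 +0.02224 +0.99936]
t = (+0.03698, +0.30162, +1.29824) m
tr R = 2.923614; θ = arccos((tr R − 1)/2) = 0.277267 rad = 15.886°
axis k = ((R−Rᵀ)₃₂, (R−Rᵀ)₁₃, (R−Rᵀ)₂₁) / (2 sinθ) = (+0.065812, +0.111685, +0.991562)
rvec = θ·k = (+0.018248, +0.030966, +0.274928)

rvec=(0.0182, 0.0310, 0.2749) tvec=(0.0370, 0.3016, 1.2982)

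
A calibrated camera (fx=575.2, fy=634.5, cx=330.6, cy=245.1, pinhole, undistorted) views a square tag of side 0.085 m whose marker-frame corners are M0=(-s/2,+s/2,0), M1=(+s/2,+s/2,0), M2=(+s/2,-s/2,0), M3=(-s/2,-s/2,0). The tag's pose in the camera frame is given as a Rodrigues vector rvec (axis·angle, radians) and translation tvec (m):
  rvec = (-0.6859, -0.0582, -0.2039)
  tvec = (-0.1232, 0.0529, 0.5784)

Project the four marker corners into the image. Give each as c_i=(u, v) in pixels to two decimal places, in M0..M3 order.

c0=(166.47, 351.98) c1=(255.36, 333.78) c2=(245.38, 259.34) c3=(164.17, 274.67)

Intrinsics K: fx=575.2, fy=634.5, cx=330.6, cy=245.1
Marker side s = 0.085 m; corners in marker frame (Z=0):
  M0 = (-0.0425, +0.0425, 0)
  M1 = (+0.0425, +0.0425, 0)
  M2 = (+0.0425, -0.0425, 0)
  M3 = (-0.0425, -0.0425, 0)
rvec = (-0.6859, -0.0582, -0.2039), |rvec| = θ = 0.71793 rad = 41.134°
Rodrigues: sinθ=0.65783, 1−cosθ=0.24683; R = I + sinθ·[k]× + (1−cosθ)·[k]×²:
    [+0.97847 +0.20595 +0.01365]
    [-0.16771 +0.75479 +0.63416]
    [+0.12030 -0.62280 +0.77308]
t = (-0.1232, 0.0529, 0.5784) m
M0: Pc = R·M0+t = (-0.15603, +0.09211, +0.54682); u = 575.2·(-0.15603)/0.54682 + 330.6 = 166.4693, v = 634.5·(+0.09211)/0.54682 + 245.1 = 351.9756
M1: Pc = R·M1+t = (-0.07286, +0.07785, +0.55704); u = 575.2·(-0.07286)/0.55704 + 330.6 = 255.3628, v = 634.5·(+0.07785)/0.55704 + 245.1 = 333.7759
M2: Pc = R·M2+t = (-0.09037, +0.01369, +0.60998); u = 575.2·(-0.09037)/0.60998 + 330.6 = 245.3850, v = 634.5·(+0.01369)/0.60998 + 245.1 = 259.3439
M3: Pc = R·M3+t = (-0.17354, +0.02795, +0.59976); u = 575.2·(-0.17354)/0.59976 + 330.6 = 164.1676, v = 634.5·(+0.02795)/0.59976 + 245.1 = 274.6682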